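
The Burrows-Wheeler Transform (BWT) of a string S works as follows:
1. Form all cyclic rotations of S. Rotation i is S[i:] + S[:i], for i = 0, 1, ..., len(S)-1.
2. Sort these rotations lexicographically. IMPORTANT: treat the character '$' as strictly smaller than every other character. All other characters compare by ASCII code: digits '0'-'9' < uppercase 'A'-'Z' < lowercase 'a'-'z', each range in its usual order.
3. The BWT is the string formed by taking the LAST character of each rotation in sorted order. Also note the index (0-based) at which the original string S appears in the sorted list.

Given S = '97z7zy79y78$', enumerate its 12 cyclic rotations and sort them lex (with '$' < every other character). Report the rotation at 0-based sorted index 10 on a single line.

All 12 rotations (rotation i = S[i:]+S[:i]):
  rot[0] = 97z7zy79y78$
  rot[1] = 7z7zy79y78$9
  rot[2] = z7zy79y78$97
  rot[3] = 7zy79y78$97z
  rot[4] = zy79y78$97z7
  rot[5] = y79y78$97z7z
  rot[6] = 79y78$97z7zy
  rot[7] = 9y78$97z7zy7
  rot[8] = y78$97z7zy79
  rot[9] = 78$97z7zy79y
  rot[10] = 8$97z7zy79y7
  rot[11] = $97z7zy79y78
Sorted (with $ < everything):
  sorted[0] = $97z7zy79y78
  sorted[1] = 78$97z7zy79y
  sorted[2] = 79y78$97z7zy
  sorted[3] = 7z7zy79y78$9
  sorted[4] = 7zy79y78$97z
  sorted[5] = 8$97z7zy79y7
  sorted[6] = 97z7zy79y78$
  sorted[7] = 9y78$97z7zy7
  sorted[8] = y78$97z7zy79
  sorted[9] = y79y78$97z7z
  sorted[10] = z7zy79y78$97
  sorted[11] = zy79y78$97z7
sorted[10] = z7zy79y78$97

Answer: z7zy79y78$97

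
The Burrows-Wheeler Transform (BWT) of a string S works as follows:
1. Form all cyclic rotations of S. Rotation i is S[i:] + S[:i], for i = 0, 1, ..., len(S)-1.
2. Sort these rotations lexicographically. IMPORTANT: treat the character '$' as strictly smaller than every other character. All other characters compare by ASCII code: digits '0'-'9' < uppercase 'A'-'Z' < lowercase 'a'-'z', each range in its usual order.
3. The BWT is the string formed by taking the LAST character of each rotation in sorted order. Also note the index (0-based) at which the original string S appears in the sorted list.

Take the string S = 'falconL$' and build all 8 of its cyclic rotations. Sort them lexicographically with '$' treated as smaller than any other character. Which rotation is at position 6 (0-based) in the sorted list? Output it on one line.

Answer: nL$falco

Derivation:
All 8 rotations (rotation i = S[i:]+S[:i]):
  rot[0] = falconL$
  rot[1] = alconL$f
  rot[2] = lconL$fa
  rot[3] = conL$fal
  rot[4] = onL$falc
  rot[5] = nL$falco
  rot[6] = L$falcon
  rot[7] = $falconL
Sorted (with $ < everything):
  sorted[0] = $falconL
  sorted[1] = L$falcon
  sorted[2] = alconL$f
  sorted[3] = conL$fal
  sorted[4] = falconL$
  sorted[5] = lconL$fa
  sorted[6] = nL$falco
  sorted[7] = onL$falc
sorted[6] = nL$falco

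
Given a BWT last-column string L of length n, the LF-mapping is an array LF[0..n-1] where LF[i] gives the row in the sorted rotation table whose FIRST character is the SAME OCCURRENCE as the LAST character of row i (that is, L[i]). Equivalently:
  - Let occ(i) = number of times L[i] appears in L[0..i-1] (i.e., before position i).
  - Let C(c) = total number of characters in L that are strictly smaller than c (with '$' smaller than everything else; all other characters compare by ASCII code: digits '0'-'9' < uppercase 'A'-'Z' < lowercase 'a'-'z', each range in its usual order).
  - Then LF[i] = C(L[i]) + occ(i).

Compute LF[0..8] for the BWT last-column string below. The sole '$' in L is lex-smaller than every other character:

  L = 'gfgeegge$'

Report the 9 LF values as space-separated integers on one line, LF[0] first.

Char counts: '$':1, 'e':3, 'f':1, 'g':4
C (first-col start): C('$')=0, C('e')=1, C('f')=4, C('g')=5
L[0]='g': occ=0, LF[0]=C('g')+0=5+0=5
L[1]='f': occ=0, LF[1]=C('f')+0=4+0=4
L[2]='g': occ=1, LF[2]=C('g')+1=5+1=6
L[3]='e': occ=0, LF[3]=C('e')+0=1+0=1
L[4]='e': occ=1, LF[4]=C('e')+1=1+1=2
L[5]='g': occ=2, LF[5]=C('g')+2=5+2=7
L[6]='g': occ=3, LF[6]=C('g')+3=5+3=8
L[7]='e': occ=2, LF[7]=C('e')+2=1+2=3
L[8]='$': occ=0, LF[8]=C('$')+0=0+0=0

Answer: 5 4 6 1 2 7 8 3 0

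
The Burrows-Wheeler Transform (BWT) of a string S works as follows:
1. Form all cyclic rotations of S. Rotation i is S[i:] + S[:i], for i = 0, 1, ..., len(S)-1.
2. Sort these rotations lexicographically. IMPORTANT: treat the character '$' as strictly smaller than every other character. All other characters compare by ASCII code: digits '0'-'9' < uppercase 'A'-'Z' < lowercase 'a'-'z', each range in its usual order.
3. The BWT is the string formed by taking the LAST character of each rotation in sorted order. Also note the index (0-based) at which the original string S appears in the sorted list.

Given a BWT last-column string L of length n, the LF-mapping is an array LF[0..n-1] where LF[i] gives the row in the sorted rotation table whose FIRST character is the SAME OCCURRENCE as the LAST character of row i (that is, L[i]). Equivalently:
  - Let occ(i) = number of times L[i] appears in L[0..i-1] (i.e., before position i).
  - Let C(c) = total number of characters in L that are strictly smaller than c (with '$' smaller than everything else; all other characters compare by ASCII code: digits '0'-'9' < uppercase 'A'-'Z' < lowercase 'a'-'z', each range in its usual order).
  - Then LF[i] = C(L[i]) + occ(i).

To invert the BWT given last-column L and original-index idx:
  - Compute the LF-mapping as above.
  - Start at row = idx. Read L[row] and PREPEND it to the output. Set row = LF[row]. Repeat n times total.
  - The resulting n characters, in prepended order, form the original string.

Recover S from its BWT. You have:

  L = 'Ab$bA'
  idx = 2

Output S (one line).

Answer: AbbA$

Derivation:
LF mapping: 1 3 0 4 2
Walk LF starting at row 2, prepending L[row]:
  step 1: row=2, L[2]='$', prepend. Next row=LF[2]=0
  step 2: row=0, L[0]='A', prepend. Next row=LF[0]=1
  step 3: row=1, L[1]='b', prepend. Next row=LF[1]=3
  step 4: row=3, L[3]='b', prepend. Next row=LF[3]=4
  step 5: row=4, L[4]='A', prepend. Next row=LF[4]=2
Reversed output: AbbA$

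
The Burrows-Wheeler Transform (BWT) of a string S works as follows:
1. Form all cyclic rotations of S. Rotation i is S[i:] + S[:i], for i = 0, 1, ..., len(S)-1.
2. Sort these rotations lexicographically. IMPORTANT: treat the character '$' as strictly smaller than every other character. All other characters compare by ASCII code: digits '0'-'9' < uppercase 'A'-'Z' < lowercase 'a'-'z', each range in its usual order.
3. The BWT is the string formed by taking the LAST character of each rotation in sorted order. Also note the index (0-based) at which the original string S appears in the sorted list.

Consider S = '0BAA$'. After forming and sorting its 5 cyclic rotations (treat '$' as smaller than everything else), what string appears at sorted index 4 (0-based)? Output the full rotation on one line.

All 5 rotations (rotation i = S[i:]+S[:i]):
  rot[0] = 0BAA$
  rot[1] = BAA$0
  rot[2] = AA$0B
  rot[3] = A$0BA
  rot[4] = $0BAA
Sorted (with $ < everything):
  sorted[0] = $0BAA
  sorted[1] = 0BAA$
  sorted[2] = A$0BA
  sorted[3] = AA$0B
  sorted[4] = BAA$0
sorted[4] = BAA$0

Answer: BAA$0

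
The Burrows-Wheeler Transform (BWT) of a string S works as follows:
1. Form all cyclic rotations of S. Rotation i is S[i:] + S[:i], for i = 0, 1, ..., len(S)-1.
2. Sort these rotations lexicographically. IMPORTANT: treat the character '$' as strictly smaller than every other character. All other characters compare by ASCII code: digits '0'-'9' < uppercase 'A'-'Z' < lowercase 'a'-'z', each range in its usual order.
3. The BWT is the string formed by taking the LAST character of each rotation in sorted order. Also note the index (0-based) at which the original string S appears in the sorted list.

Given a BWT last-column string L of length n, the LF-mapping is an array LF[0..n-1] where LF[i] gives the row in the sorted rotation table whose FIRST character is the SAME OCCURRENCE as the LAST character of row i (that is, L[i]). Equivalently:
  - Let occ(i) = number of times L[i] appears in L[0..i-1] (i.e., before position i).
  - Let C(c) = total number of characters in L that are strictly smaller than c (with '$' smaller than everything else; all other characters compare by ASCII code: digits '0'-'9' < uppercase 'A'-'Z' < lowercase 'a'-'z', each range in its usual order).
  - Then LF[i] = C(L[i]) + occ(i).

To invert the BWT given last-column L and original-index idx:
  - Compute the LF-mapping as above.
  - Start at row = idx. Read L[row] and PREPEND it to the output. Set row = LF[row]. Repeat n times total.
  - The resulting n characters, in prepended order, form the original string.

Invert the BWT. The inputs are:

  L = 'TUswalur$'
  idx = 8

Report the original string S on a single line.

Answer: walrusUT$

Derivation:
LF mapping: 1 2 6 8 3 4 7 5 0
Walk LF starting at row 8, prepending L[row]:
  step 1: row=8, L[8]='$', prepend. Next row=LF[8]=0
  step 2: row=0, L[0]='T', prepend. Next row=LF[0]=1
  step 3: row=1, L[1]='U', prepend. Next row=LF[1]=2
  step 4: row=2, L[2]='s', prepend. Next row=LF[2]=6
  step 5: row=6, L[6]='u', prepend. Next row=LF[6]=7
  step 6: row=7, L[7]='r', prepend. Next row=LF[7]=5
  step 7: row=5, L[5]='l', prepend. Next row=LF[5]=4
  step 8: row=4, L[4]='a', prepend. Next row=LF[4]=3
  step 9: row=3, L[3]='w', prepend. Next row=LF[3]=8
Reversed output: walrusUT$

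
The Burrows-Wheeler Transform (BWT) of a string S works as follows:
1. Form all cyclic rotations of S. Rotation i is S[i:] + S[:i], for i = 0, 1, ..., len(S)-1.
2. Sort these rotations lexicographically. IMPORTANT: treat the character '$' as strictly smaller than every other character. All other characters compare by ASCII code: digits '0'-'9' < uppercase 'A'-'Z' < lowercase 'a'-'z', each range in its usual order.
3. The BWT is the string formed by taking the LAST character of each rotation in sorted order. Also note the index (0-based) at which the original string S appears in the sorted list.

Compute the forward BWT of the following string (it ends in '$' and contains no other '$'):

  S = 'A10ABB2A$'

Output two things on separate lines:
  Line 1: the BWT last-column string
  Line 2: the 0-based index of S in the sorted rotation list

Answer: A1AB2$0BA
5

Derivation:
All 9 rotations (rotation i = S[i:]+S[:i]):
  rot[0] = A10ABB2A$
  rot[1] = 10ABB2A$A
  rot[2] = 0ABB2A$A1
  rot[3] = ABB2A$A10
  rot[4] = BB2A$A10A
  rot[5] = B2A$A10AB
  rot[6] = 2A$A10ABB
  rot[7] = A$A10ABB2
  rot[8] = $A10ABB2A
Sorted (with $ < everything):
  sorted[0] = $A10ABB2A  (last char: 'A')
  sorted[1] = 0ABB2A$A1  (last char: '1')
  sorted[2] = 10ABB2A$A  (last char: 'A')
  sorted[3] = 2A$A10ABB  (last char: 'B')
  sorted[4] = A$A10ABB2  (last char: '2')
  sorted[5] = A10ABB2A$  (last char: '$')
  sorted[6] = ABB2A$A10  (last char: '0')
  sorted[7] = B2A$A10AB  (last char: 'B')
  sorted[8] = BB2A$A10A  (last char: 'A')
Last column: A1AB2$0BA
Original string S is at sorted index 5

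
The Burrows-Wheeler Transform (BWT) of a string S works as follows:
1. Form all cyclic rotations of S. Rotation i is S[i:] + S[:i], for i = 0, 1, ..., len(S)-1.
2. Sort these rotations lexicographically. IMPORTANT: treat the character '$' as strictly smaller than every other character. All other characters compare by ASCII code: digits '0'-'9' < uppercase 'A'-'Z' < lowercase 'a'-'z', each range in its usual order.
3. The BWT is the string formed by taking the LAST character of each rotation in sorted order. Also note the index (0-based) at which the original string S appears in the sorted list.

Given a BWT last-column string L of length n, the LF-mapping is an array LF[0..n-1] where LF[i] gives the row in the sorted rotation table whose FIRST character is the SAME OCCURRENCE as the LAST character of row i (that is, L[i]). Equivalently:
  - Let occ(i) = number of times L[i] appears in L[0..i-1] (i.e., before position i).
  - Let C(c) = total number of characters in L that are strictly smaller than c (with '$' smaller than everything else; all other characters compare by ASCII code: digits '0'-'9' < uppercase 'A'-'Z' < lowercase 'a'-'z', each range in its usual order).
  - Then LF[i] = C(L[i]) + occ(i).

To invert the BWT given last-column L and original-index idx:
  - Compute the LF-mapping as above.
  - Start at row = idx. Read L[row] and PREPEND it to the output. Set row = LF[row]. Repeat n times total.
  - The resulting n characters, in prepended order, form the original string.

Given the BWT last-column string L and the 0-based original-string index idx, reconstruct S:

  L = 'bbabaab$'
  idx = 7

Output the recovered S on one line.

Answer: bbabaab$

Derivation:
LF mapping: 4 5 1 6 2 3 7 0
Walk LF starting at row 7, prepending L[row]:
  step 1: row=7, L[7]='$', prepend. Next row=LF[7]=0
  step 2: row=0, L[0]='b', prepend. Next row=LF[0]=4
  step 3: row=4, L[4]='a', prepend. Next row=LF[4]=2
  step 4: row=2, L[2]='a', prepend. Next row=LF[2]=1
  step 5: row=1, L[1]='b', prepend. Next row=LF[1]=5
  step 6: row=5, L[5]='a', prepend. Next row=LF[5]=3
  step 7: row=3, L[3]='b', prepend. Next row=LF[3]=6
  step 8: row=6, L[6]='b', prepend. Next row=LF[6]=7
Reversed output: bbabaab$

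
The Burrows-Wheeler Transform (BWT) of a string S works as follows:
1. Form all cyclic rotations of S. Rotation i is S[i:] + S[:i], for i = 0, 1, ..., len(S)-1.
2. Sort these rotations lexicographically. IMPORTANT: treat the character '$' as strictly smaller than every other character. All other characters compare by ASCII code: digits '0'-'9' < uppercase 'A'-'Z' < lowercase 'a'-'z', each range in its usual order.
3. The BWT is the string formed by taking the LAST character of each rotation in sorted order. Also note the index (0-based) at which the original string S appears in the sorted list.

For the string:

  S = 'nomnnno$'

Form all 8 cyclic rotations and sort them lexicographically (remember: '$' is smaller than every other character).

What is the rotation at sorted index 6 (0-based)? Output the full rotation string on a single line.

Answer: o$nomnnn

Derivation:
All 8 rotations (rotation i = S[i:]+S[:i]):
  rot[0] = nomnnno$
  rot[1] = omnnno$n
  rot[2] = mnnno$no
  rot[3] = nnno$nom
  rot[4] = nno$nomn
  rot[5] = no$nomnn
  rot[6] = o$nomnnn
  rot[7] = $nomnnno
Sorted (with $ < everything):
  sorted[0] = $nomnnno
  sorted[1] = mnnno$no
  sorted[2] = nnno$nom
  sorted[3] = nno$nomn
  sorted[4] = no$nomnn
  sorted[5] = nomnnno$
  sorted[6] = o$nomnnn
  sorted[7] = omnnno$n
sorted[6] = o$nomnnn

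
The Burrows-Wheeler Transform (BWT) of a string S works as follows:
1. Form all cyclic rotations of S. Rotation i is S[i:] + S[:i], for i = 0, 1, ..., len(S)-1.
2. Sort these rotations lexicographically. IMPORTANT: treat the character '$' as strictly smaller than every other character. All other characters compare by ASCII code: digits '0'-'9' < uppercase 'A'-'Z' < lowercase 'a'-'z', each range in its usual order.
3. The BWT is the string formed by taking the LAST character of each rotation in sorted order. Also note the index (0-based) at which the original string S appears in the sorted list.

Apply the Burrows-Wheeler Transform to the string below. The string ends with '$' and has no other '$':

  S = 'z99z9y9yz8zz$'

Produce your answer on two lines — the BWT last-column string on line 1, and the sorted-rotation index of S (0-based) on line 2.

Answer: zzzzy999zy$98
10

Derivation:
All 13 rotations (rotation i = S[i:]+S[:i]):
  rot[0] = z99z9y9yz8zz$
  rot[1] = 99z9y9yz8zz$z
  rot[2] = 9z9y9yz8zz$z9
  rot[3] = z9y9yz8zz$z99
  rot[4] = 9y9yz8zz$z99z
  rot[5] = y9yz8zz$z99z9
  rot[6] = 9yz8zz$z99z9y
  rot[7] = yz8zz$z99z9y9
  rot[8] = z8zz$z99z9y9y
  rot[9] = 8zz$z99z9y9yz
  rot[10] = zz$z99z9y9yz8
  rot[11] = z$z99z9y9yz8z
  rot[12] = $z99z9y9yz8zz
Sorted (with $ < everything):
  sorted[0] = $z99z9y9yz8zz  (last char: 'z')
  sorted[1] = 8zz$z99z9y9yz  (last char: 'z')
  sorted[2] = 99z9y9yz8zz$z  (last char: 'z')
  sorted[3] = 9y9yz8zz$z99z  (last char: 'z')
  sorted[4] = 9yz8zz$z99z9y  (last char: 'y')
  sorted[5] = 9z9y9yz8zz$z9  (last char: '9')
  sorted[6] = y9yz8zz$z99z9  (last char: '9')
  sorted[7] = yz8zz$z99z9y9  (last char: '9')
  sorted[8] = z$z99z9y9yz8z  (last char: 'z')
  sorted[9] = z8zz$z99z9y9y  (last char: 'y')
  sorted[10] = z99z9y9yz8zz$  (last char: '$')
  sorted[11] = z9y9yz8zz$z99  (last char: '9')
  sorted[12] = zz$z99z9y9yz8  (last char: '8')
Last column: zzzzy999zy$98
Original string S is at sorted index 10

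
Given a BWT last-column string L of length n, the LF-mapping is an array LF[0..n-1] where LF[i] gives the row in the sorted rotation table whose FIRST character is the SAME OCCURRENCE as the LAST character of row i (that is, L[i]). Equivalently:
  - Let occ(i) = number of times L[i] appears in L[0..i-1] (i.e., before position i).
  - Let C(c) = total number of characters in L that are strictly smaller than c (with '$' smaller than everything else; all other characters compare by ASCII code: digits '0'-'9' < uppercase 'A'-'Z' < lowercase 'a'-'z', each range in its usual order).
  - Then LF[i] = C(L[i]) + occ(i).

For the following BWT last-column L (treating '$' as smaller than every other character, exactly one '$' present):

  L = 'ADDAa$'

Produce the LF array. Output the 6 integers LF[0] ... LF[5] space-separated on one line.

Answer: 1 3 4 2 5 0

Derivation:
Char counts: '$':1, 'A':2, 'D':2, 'a':1
C (first-col start): C('$')=0, C('A')=1, C('D')=3, C('a')=5
L[0]='A': occ=0, LF[0]=C('A')+0=1+0=1
L[1]='D': occ=0, LF[1]=C('D')+0=3+0=3
L[2]='D': occ=1, LF[2]=C('D')+1=3+1=4
L[3]='A': occ=1, LF[3]=C('A')+1=1+1=2
L[4]='a': occ=0, LF[4]=C('a')+0=5+0=5
L[5]='$': occ=0, LF[5]=C('$')+0=0+0=0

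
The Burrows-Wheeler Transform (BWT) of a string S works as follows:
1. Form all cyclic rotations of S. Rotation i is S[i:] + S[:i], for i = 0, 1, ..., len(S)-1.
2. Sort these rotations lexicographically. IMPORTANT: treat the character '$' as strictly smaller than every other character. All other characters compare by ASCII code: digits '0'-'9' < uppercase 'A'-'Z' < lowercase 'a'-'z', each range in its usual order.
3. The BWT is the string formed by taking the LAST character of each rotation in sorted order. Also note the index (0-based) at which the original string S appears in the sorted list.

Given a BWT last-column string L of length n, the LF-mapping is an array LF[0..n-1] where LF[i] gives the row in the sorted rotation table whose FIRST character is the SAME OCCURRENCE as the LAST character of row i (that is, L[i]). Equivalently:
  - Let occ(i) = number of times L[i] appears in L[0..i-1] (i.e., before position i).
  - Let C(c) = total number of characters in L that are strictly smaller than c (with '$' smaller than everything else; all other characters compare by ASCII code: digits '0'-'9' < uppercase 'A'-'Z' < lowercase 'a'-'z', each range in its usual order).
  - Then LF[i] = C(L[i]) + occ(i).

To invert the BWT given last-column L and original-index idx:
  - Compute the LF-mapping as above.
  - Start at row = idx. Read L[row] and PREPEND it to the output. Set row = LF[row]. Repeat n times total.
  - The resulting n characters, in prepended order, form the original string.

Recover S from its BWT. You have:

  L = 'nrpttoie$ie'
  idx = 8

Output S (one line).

Answer: repetition$

Derivation:
LF mapping: 5 8 7 9 10 6 3 1 0 4 2
Walk LF starting at row 8, prepending L[row]:
  step 1: row=8, L[8]='$', prepend. Next row=LF[8]=0
  step 2: row=0, L[0]='n', prepend. Next row=LF[0]=5
  step 3: row=5, L[5]='o', prepend. Next row=LF[5]=6
  step 4: row=6, L[6]='i', prepend. Next row=LF[6]=3
  step 5: row=3, L[3]='t', prepend. Next row=LF[3]=9
  step 6: row=9, L[9]='i', prepend. Next row=LF[9]=4
  step 7: row=4, L[4]='t', prepend. Next row=LF[4]=10
  step 8: row=10, L[10]='e', prepend. Next row=LF[10]=2
  step 9: row=2, L[2]='p', prepend. Next row=LF[2]=7
  step 10: row=7, L[7]='e', prepend. Next row=LF[7]=1
  step 11: row=1, L[1]='r', prepend. Next row=LF[1]=8
Reversed output: repetition$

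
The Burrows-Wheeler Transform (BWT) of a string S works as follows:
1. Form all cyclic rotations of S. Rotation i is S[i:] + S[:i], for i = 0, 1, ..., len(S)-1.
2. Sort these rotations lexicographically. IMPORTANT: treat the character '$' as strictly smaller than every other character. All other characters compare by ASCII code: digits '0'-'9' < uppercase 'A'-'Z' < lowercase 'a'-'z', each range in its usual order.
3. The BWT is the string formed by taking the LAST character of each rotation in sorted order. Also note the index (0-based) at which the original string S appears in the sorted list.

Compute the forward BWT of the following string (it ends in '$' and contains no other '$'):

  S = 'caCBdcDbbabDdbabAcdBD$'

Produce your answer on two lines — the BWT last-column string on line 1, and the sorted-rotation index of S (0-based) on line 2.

Answer: DbdCaBcbcbbaadbDd$AcDB
17

Derivation:
All 22 rotations (rotation i = S[i:]+S[:i]):
  rot[0] = caCBdcDbbabDdbabAcdBD$
  rot[1] = aCBdcDbbabDdbabAcdBD$c
  rot[2] = CBdcDbbabDdbabAcdBD$ca
  rot[3] = BdcDbbabDdbabAcdBD$caC
  rot[4] = dcDbbabDdbabAcdBD$caCB
  rot[5] = cDbbabDdbabAcdBD$caCBd
  rot[6] = DbbabDdbabAcdBD$caCBdc
  rot[7] = bbabDdbabAcdBD$caCBdcD
  rot[8] = babDdbabAcdBD$caCBdcDb
  rot[9] = abDdbabAcdBD$caCBdcDbb
  rot[10] = bDdbabAcdBD$caCBdcDbba
  rot[11] = DdbabAcdBD$caCBdcDbbab
  rot[12] = dbabAcdBD$caCBdcDbbabD
  rot[13] = babAcdBD$caCBdcDbbabDd
  rot[14] = abAcdBD$caCBdcDbbabDdb
  rot[15] = bAcdBD$caCBdcDbbabDdba
  rot[16] = AcdBD$caCBdcDbbabDdbab
  rot[17] = cdBD$caCBdcDbbabDdbabA
  rot[18] = dBD$caCBdcDbbabDdbabAc
  rot[19] = BD$caCBdcDbbabDdbabAcd
  rot[20] = D$caCBdcDbbabDdbabAcdB
  rot[21] = $caCBdcDbbabDdbabAcdBD
Sorted (with $ < everything):
  sorted[0] = $caCBdcDbbabDdbabAcdBD  (last char: 'D')
  sorted[1] = AcdBD$caCBdcDbbabDdbab  (last char: 'b')
  sorted[2] = BD$caCBdcDbbabDdbabAcd  (last char: 'd')
  sorted[3] = BdcDbbabDdbabAcdBD$caC  (last char: 'C')
  sorted[4] = CBdcDbbabDdbabAcdBD$ca  (last char: 'a')
  sorted[5] = D$caCBdcDbbabDdbabAcdB  (last char: 'B')
  sorted[6] = DbbabDdbabAcdBD$caCBdc  (last char: 'c')
  sorted[7] = DdbabAcdBD$caCBdcDbbab  (last char: 'b')
  sorted[8] = aCBdcDbbabDdbabAcdBD$c  (last char: 'c')
  sorted[9] = abAcdBD$caCBdcDbbabDdb  (last char: 'b')
  sorted[10] = abDdbabAcdBD$caCBdcDbb  (last char: 'b')
  sorted[11] = bAcdBD$caCBdcDbbabDdba  (last char: 'a')
  sorted[12] = bDdbabAcdBD$caCBdcDbba  (last char: 'a')
  sorted[13] = babAcdBD$caCBdcDbbabDd  (last char: 'd')
  sorted[14] = babDdbabAcdBD$caCBdcDb  (last char: 'b')
  sorted[15] = bbabDdbabAcdBD$caCBdcD  (last char: 'D')
  sorted[16] = cDbbabDdbabAcdBD$caCBd  (last char: 'd')
  sorted[17] = caCBdcDbbabDdbabAcdBD$  (last char: '$')
  sorted[18] = cdBD$caCBdcDbbabDdbabA  (last char: 'A')
  sorted[19] = dBD$caCBdcDbbabDdbabAc  (last char: 'c')
  sorted[20] = dbabAcdBD$caCBdcDbbabD  (last char: 'D')
  sorted[21] = dcDbbabDdbabAcdBD$caCB  (last char: 'B')
Last column: DbdCaBcbcbbaadbDd$AcDB
Original string S is at sorted index 17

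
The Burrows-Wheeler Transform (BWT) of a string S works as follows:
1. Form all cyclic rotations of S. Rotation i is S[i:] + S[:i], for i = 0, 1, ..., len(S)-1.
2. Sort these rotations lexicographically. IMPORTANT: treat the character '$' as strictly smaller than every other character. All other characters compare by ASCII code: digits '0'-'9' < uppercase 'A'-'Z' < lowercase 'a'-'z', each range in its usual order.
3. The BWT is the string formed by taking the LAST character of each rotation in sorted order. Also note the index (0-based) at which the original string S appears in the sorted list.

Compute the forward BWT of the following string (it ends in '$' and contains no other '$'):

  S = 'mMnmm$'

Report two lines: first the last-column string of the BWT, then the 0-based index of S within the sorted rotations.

All 6 rotations (rotation i = S[i:]+S[:i]):
  rot[0] = mMnmm$
  rot[1] = Mnmm$m
  rot[2] = nmm$mM
  rot[3] = mm$mMn
  rot[4] = m$mMnm
  rot[5] = $mMnmm
Sorted (with $ < everything):
  sorted[0] = $mMnmm  (last char: 'm')
  sorted[1] = Mnmm$m  (last char: 'm')
  sorted[2] = m$mMnm  (last char: 'm')
  sorted[3] = mMnmm$  (last char: '$')
  sorted[4] = mm$mMn  (last char: 'n')
  sorted[5] = nmm$mM  (last char: 'M')
Last column: mmm$nM
Original string S is at sorted index 3

Answer: mmm$nM
3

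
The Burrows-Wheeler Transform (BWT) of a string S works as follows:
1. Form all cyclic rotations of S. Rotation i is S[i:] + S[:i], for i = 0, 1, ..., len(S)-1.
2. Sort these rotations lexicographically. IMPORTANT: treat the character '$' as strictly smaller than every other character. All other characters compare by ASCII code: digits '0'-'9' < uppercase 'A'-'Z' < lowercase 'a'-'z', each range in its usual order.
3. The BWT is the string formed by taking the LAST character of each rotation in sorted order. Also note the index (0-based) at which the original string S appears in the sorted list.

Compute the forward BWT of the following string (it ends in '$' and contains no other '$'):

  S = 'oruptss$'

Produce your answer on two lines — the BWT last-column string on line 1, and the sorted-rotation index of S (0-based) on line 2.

All 8 rotations (rotation i = S[i:]+S[:i]):
  rot[0] = oruptss$
  rot[1] = ruptss$o
  rot[2] = uptss$or
  rot[3] = ptss$oru
  rot[4] = tss$orup
  rot[5] = ss$orupt
  rot[6] = s$orupts
  rot[7] = $oruptss
Sorted (with $ < everything):
  sorted[0] = $oruptss  (last char: 's')
  sorted[1] = oruptss$  (last char: '$')
  sorted[2] = ptss$oru  (last char: 'u')
  sorted[3] = ruptss$o  (last char: 'o')
  sorted[4] = s$orupts  (last char: 's')
  sorted[5] = ss$orupt  (last char: 't')
  sorted[6] = tss$orup  (last char: 'p')
  sorted[7] = uptss$or  (last char: 'r')
Last column: s$uostpr
Original string S is at sorted index 1

Answer: s$uostpr
1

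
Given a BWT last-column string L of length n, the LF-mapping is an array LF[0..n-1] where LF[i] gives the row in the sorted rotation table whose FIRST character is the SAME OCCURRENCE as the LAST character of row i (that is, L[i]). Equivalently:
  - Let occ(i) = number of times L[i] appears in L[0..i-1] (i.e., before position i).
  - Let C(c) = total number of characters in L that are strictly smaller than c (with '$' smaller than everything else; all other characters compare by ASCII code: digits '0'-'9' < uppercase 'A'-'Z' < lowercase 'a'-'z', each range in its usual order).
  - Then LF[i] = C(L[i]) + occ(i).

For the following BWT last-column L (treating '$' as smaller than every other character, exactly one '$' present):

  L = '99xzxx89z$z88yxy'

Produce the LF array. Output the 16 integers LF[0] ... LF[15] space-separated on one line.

Char counts: '$':1, '8':3, '9':3, 'x':4, 'y':2, 'z':3
C (first-col start): C('$')=0, C('8')=1, C('9')=4, C('x')=7, C('y')=11, C('z')=13
L[0]='9': occ=0, LF[0]=C('9')+0=4+0=4
L[1]='9': occ=1, LF[1]=C('9')+1=4+1=5
L[2]='x': occ=0, LF[2]=C('x')+0=7+0=7
L[3]='z': occ=0, LF[3]=C('z')+0=13+0=13
L[4]='x': occ=1, LF[4]=C('x')+1=7+1=8
L[5]='x': occ=2, LF[5]=C('x')+2=7+2=9
L[6]='8': occ=0, LF[6]=C('8')+0=1+0=1
L[7]='9': occ=2, LF[7]=C('9')+2=4+2=6
L[8]='z': occ=1, LF[8]=C('z')+1=13+1=14
L[9]='$': occ=0, LF[9]=C('$')+0=0+0=0
L[10]='z': occ=2, LF[10]=C('z')+2=13+2=15
L[11]='8': occ=1, LF[11]=C('8')+1=1+1=2
L[12]='8': occ=2, LF[12]=C('8')+2=1+2=3
L[13]='y': occ=0, LF[13]=C('y')+0=11+0=11
L[14]='x': occ=3, LF[14]=C('x')+3=7+3=10
L[15]='y': occ=1, LF[15]=C('y')+1=11+1=12

Answer: 4 5 7 13 8 9 1 6 14 0 15 2 3 11 10 12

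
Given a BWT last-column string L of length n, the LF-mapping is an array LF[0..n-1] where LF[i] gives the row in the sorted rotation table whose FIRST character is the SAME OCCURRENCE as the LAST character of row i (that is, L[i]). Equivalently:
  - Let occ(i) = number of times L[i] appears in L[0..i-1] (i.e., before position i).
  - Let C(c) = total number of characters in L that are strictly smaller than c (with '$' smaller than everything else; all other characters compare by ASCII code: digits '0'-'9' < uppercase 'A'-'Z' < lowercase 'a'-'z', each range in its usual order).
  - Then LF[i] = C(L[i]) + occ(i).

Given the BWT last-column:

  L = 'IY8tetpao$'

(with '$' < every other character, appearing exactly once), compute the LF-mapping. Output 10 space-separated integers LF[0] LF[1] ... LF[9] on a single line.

Char counts: '$':1, '8':1, 'I':1, 'Y':1, 'a':1, 'e':1, 'o':1, 'p':1, 't':2
C (first-col start): C('$')=0, C('8')=1, C('I')=2, C('Y')=3, C('a')=4, C('e')=5, C('o')=6, C('p')=7, C('t')=8
L[0]='I': occ=0, LF[0]=C('I')+0=2+0=2
L[1]='Y': occ=0, LF[1]=C('Y')+0=3+0=3
L[2]='8': occ=0, LF[2]=C('8')+0=1+0=1
L[3]='t': occ=0, LF[3]=C('t')+0=8+0=8
L[4]='e': occ=0, LF[4]=C('e')+0=5+0=5
L[5]='t': occ=1, LF[5]=C('t')+1=8+1=9
L[6]='p': occ=0, LF[6]=C('p')+0=7+0=7
L[7]='a': occ=0, LF[7]=C('a')+0=4+0=4
L[8]='o': occ=0, LF[8]=C('o')+0=6+0=6
L[9]='$': occ=0, LF[9]=C('$')+0=0+0=0

Answer: 2 3 1 8 5 9 7 4 6 0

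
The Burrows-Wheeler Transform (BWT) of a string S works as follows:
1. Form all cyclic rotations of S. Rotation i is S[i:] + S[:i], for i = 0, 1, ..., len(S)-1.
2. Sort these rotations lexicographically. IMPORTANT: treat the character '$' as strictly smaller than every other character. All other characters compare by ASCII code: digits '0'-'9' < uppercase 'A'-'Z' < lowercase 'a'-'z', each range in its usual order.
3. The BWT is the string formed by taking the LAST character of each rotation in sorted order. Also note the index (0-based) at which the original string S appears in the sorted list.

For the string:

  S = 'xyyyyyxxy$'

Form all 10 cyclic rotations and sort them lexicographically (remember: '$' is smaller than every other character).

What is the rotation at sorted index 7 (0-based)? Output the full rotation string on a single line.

All 10 rotations (rotation i = S[i:]+S[:i]):
  rot[0] = xyyyyyxxy$
  rot[1] = yyyyyxxy$x
  rot[2] = yyyyxxy$xy
  rot[3] = yyyxxy$xyy
  rot[4] = yyxxy$xyyy
  rot[5] = yxxy$xyyyy
  rot[6] = xxy$xyyyyy
  rot[7] = xy$xyyyyyx
  rot[8] = y$xyyyyyxx
  rot[9] = $xyyyyyxxy
Sorted (with $ < everything):
  sorted[0] = $xyyyyyxxy
  sorted[1] = xxy$xyyyyy
  sorted[2] = xy$xyyyyyx
  sorted[3] = xyyyyyxxy$
  sorted[4] = y$xyyyyyxx
  sorted[5] = yxxy$xyyyy
  sorted[6] = yyxxy$xyyy
  sorted[7] = yyyxxy$xyy
  sorted[8] = yyyyxxy$xy
  sorted[9] = yyyyyxxy$x
sorted[7] = yyyxxy$xyy

Answer: yyyxxy$xyy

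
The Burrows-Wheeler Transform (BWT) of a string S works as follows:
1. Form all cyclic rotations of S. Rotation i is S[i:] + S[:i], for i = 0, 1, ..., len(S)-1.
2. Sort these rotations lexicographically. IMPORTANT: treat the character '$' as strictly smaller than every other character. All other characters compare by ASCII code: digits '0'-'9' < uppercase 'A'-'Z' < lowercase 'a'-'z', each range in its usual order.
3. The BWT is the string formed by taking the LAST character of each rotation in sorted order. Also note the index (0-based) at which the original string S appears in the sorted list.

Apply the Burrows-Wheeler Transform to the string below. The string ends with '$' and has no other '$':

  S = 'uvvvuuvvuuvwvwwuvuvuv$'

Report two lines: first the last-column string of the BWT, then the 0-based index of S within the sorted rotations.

All 22 rotations (rotation i = S[i:]+S[:i]):
  rot[0] = uvvvuuvvuuvwvwwuvuvuv$
  rot[1] = vvvuuvvuuvwvwwuvuvuv$u
  rot[2] = vvuuvvuuvwvwwuvuvuv$uv
  rot[3] = vuuvvuuvwvwwuvuvuv$uvv
  rot[4] = uuvvuuvwvwwuvuvuv$uvvv
  rot[5] = uvvuuvwvwwuvuvuv$uvvvu
  rot[6] = vvuuvwvwwuvuvuv$uvvvuu
  rot[7] = vuuvwvwwuvuvuv$uvvvuuv
  rot[8] = uuvwvwwuvuvuv$uvvvuuvv
  rot[9] = uvwvwwuvuvuv$uvvvuuvvu
  rot[10] = vwvwwuvuvuv$uvvvuuvvuu
  rot[11] = wvwwuvuvuv$uvvvuuvvuuv
  rot[12] = vwwuvuvuv$uvvvuuvvuuvw
  rot[13] = wwuvuvuv$uvvvuuvvuuvwv
  rot[14] = wuvuvuv$uvvvuuvvuuvwvw
  rot[15] = uvuvuv$uvvvuuvvuuvwvww
  rot[16] = vuvuv$uvvvuuvvuuvwvwwu
  rot[17] = uvuv$uvvvuuvvuuvwvwwuv
  rot[18] = vuv$uvvvuuvvuuvwvwwuvu
  rot[19] = uv$uvvvuuvvuuvwvwwuvuv
  rot[20] = v$uvvvuuvvuuvwvwwuvuvu
  rot[21] = $uvvvuuvvuuvwvwwuvuvuv
Sorted (with $ < everything):
  sorted[0] = $uvvvuuvvuuvwvwwuvuvuv  (last char: 'v')
  sorted[1] = uuvvuuvwvwwuvuvuv$uvvv  (last char: 'v')
  sorted[2] = uuvwvwwuvuvuv$uvvvuuvv  (last char: 'v')
  sorted[3] = uv$uvvvuuvvuuvwvwwuvuv  (last char: 'v')
  sorted[4] = uvuv$uvvvuuvvuuvwvwwuv  (last char: 'v')
  sorted[5] = uvuvuv$uvvvuuvvuuvwvww  (last char: 'w')
  sorted[6] = uvvuuvwvwwuvuvuv$uvvvu  (last char: 'u')
  sorted[7] = uvvvuuvvuuvwvwwuvuvuv$  (last char: '$')
  sorted[8] = uvwvwwuvuvuv$uvvvuuvvu  (last char: 'u')
  sorted[9] = v$uvvvuuvvuuvwvwwuvuvu  (last char: 'u')
  sorted[10] = vuuvvuuvwvwwuvuvuv$uvv  (last char: 'v')
  sorted[11] = vuuvwvwwuvuvuv$uvvvuuv  (last char: 'v')
  sorted[12] = vuv$uvvvuuvvuuvwvwwuvu  (last char: 'u')
  sorted[13] = vuvuv$uvvvuuvvuuvwvwwu  (last char: 'u')
  sorted[14] = vvuuvvuuvwvwwuvuvuv$uv  (last char: 'v')
  sorted[15] = vvuuvwvwwuvuvuv$uvvvuu  (last char: 'u')
  sorted[16] = vvvuuvvuuvwvwwuvuvuv$u  (last char: 'u')
  sorted[17] = vwvwwuvuvuv$uvvvuuvvuu  (last char: 'u')
  sorted[18] = vwwuvuvuv$uvvvuuvvuuvw  (last char: 'w')
  sorted[19] = wuvuvuv$uvvvuuvvuuvwvw  (last char: 'w')
  sorted[20] = wvwwuvuvuv$uvvvuuvvuuv  (last char: 'v')
  sorted[21] = wwuvuvuv$uvvvuuvvuuvwv  (last char: 'v')
Last column: vvvvvwu$uuvvuuvuuuwwvv
Original string S is at sorted index 7

Answer: vvvvvwu$uuvvuuvuuuwwvv
7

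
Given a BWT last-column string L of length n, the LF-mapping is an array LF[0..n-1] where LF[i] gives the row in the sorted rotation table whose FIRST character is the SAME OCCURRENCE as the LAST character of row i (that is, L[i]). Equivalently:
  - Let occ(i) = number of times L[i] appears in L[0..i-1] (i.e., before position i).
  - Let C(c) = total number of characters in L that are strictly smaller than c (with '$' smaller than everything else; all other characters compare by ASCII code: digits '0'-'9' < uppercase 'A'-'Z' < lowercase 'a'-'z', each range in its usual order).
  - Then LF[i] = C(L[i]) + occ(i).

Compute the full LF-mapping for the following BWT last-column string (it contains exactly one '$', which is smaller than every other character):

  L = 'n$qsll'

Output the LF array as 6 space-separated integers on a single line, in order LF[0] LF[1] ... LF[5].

Char counts: '$':1, 'l':2, 'n':1, 'q':1, 's':1
C (first-col start): C('$')=0, C('l')=1, C('n')=3, C('q')=4, C('s')=5
L[0]='n': occ=0, LF[0]=C('n')+0=3+0=3
L[1]='$': occ=0, LF[1]=C('$')+0=0+0=0
L[2]='q': occ=0, LF[2]=C('q')+0=4+0=4
L[3]='s': occ=0, LF[3]=C('s')+0=5+0=5
L[4]='l': occ=0, LF[4]=C('l')+0=1+0=1
L[5]='l': occ=1, LF[5]=C('l')+1=1+1=2

Answer: 3 0 4 5 1 2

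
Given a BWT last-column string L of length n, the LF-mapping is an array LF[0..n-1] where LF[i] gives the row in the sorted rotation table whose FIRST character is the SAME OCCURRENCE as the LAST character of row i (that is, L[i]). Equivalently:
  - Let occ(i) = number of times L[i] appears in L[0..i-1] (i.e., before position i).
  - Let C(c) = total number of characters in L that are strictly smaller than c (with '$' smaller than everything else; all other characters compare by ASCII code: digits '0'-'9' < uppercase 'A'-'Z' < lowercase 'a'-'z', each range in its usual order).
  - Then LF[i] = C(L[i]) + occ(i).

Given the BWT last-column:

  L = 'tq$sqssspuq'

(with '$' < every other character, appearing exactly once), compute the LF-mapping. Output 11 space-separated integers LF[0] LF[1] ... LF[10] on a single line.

Char counts: '$':1, 'p':1, 'q':3, 's':4, 't':1, 'u':1
C (first-col start): C('$')=0, C('p')=1, C('q')=2, C('s')=5, C('t')=9, C('u')=10
L[0]='t': occ=0, LF[0]=C('t')+0=9+0=9
L[1]='q': occ=0, LF[1]=C('q')+0=2+0=2
L[2]='$': occ=0, LF[2]=C('$')+0=0+0=0
L[3]='s': occ=0, LF[3]=C('s')+0=5+0=5
L[4]='q': occ=1, LF[4]=C('q')+1=2+1=3
L[5]='s': occ=1, LF[5]=C('s')+1=5+1=6
L[6]='s': occ=2, LF[6]=C('s')+2=5+2=7
L[7]='s': occ=3, LF[7]=C('s')+3=5+3=8
L[8]='p': occ=0, LF[8]=C('p')+0=1+0=1
L[9]='u': occ=0, LF[9]=C('u')+0=10+0=10
L[10]='q': occ=2, LF[10]=C('q')+2=2+2=4

Answer: 9 2 0 5 3 6 7 8 1 10 4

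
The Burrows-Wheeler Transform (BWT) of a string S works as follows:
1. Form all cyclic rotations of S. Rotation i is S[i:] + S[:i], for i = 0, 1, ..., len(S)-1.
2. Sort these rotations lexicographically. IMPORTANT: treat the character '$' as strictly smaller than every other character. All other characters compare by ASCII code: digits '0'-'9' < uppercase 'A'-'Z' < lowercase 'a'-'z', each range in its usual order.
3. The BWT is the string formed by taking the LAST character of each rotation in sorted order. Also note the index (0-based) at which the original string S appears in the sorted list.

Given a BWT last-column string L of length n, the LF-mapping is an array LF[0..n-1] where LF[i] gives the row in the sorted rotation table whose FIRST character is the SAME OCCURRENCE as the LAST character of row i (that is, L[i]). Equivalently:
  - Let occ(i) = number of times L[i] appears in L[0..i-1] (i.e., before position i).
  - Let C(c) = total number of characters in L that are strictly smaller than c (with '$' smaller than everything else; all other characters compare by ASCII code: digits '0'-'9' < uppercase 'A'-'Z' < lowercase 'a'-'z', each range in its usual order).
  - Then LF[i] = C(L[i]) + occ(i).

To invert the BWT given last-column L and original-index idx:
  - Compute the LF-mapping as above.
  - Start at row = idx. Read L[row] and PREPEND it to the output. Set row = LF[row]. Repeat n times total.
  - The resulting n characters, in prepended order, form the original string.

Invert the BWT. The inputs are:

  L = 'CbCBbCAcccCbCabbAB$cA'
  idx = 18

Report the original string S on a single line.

LF mapping: 6 12 7 4 13 8 1 17 18 19 9 14 10 11 15 16 2 5 0 20 3
Walk LF starting at row 18, prepending L[row]:
  step 1: row=18, L[18]='$', prepend. Next row=LF[18]=0
  step 2: row=0, L[0]='C', prepend. Next row=LF[0]=6
  step 3: row=6, L[6]='A', prepend. Next row=LF[6]=1
  step 4: row=1, L[1]='b', prepend. Next row=LF[1]=12
  step 5: row=12, L[12]='C', prepend. Next row=LF[12]=10
  step 6: row=10, L[10]='C', prepend. Next row=LF[10]=9
  step 7: row=9, L[9]='c', prepend. Next row=LF[9]=19
  step 8: row=19, L[19]='c', prepend. Next row=LF[19]=20
  step 9: row=20, L[20]='A', prepend. Next row=LF[20]=3
  step 10: row=3, L[3]='B', prepend. Next row=LF[3]=4
  step 11: row=4, L[4]='b', prepend. Next row=LF[4]=13
  step 12: row=13, L[13]='a', prepend. Next row=LF[13]=11
  step 13: row=11, L[11]='b', prepend. Next row=LF[11]=14
  step 14: row=14, L[14]='b', prepend. Next row=LF[14]=15
  step 15: row=15, L[15]='b', prepend. Next row=LF[15]=16
  step 16: row=16, L[16]='A', prepend. Next row=LF[16]=2
  step 17: row=2, L[2]='C', prepend. Next row=LF[2]=7
  step 18: row=7, L[7]='c', prepend. Next row=LF[7]=17
  step 19: row=17, L[17]='B', prepend. Next row=LF[17]=5
  step 20: row=5, L[5]='C', prepend. Next row=LF[5]=8
  step 21: row=8, L[8]='c', prepend. Next row=LF[8]=18
Reversed output: cCBcCAbbbabBAccCCbAC$

Answer: cCBcCAbbbabBAccCCbAC$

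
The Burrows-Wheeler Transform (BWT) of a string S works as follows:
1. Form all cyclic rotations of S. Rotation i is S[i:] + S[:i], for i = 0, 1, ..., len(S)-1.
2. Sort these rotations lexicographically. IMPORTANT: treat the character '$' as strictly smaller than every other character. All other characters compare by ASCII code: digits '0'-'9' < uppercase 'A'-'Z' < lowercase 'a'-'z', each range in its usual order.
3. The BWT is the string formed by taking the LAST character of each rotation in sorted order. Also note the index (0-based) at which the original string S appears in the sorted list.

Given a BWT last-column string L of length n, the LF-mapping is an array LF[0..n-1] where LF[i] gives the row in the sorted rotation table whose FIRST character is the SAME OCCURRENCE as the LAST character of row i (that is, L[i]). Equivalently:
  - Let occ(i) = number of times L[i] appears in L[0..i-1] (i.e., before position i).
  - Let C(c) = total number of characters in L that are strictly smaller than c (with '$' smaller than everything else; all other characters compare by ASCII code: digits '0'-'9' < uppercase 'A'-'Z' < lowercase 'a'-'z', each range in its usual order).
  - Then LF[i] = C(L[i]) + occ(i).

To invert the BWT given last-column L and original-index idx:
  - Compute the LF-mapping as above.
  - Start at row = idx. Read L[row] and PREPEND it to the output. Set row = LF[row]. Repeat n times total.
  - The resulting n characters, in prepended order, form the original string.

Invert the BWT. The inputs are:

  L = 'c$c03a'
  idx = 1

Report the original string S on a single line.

Answer: 0ac3c$

Derivation:
LF mapping: 4 0 5 1 2 3
Walk LF starting at row 1, prepending L[row]:
  step 1: row=1, L[1]='$', prepend. Next row=LF[1]=0
  step 2: row=0, L[0]='c', prepend. Next row=LF[0]=4
  step 3: row=4, L[4]='3', prepend. Next row=LF[4]=2
  step 4: row=2, L[2]='c', prepend. Next row=LF[2]=5
  step 5: row=5, L[5]='a', prepend. Next row=LF[5]=3
  step 6: row=3, L[3]='0', prepend. Next row=LF[3]=1
Reversed output: 0ac3c$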